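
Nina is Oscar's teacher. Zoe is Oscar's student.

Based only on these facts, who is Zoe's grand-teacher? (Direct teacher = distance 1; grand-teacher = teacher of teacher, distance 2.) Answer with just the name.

Reconstructing the teacher chain from the given facts:
  Nina -> Oscar -> Zoe
(each arrow means 'teacher of the next')
Positions in the chain (0 = top):
  position of Nina: 0
  position of Oscar: 1
  position of Zoe: 2

Zoe is at position 2; the grand-teacher is 2 steps up the chain, i.e. position 0: Nina.

Answer: Nina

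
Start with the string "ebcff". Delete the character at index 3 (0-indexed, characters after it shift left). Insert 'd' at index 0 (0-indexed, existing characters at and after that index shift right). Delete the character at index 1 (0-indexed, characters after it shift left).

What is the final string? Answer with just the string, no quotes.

Answer: dbcf

Derivation:
Applying each edit step by step:
Start: "ebcff"
Op 1 (delete idx 3 = 'f'): "ebcff" -> "ebcf"
Op 2 (insert 'd' at idx 0): "ebcf" -> "debcf"
Op 3 (delete idx 1 = 'e'): "debcf" -> "dbcf"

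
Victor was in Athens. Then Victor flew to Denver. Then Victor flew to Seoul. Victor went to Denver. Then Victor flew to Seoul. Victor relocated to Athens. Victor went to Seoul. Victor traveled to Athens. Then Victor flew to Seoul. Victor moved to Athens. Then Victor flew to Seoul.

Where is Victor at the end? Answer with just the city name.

Answer: Seoul

Derivation:
Tracking Victor's location:
Start: Victor is in Athens.
After move 1: Athens -> Denver. Victor is in Denver.
After move 2: Denver -> Seoul. Victor is in Seoul.
After move 3: Seoul -> Denver. Victor is in Denver.
After move 4: Denver -> Seoul. Victor is in Seoul.
After move 5: Seoul -> Athens. Victor is in Athens.
After move 6: Athens -> Seoul. Victor is in Seoul.
After move 7: Seoul -> Athens. Victor is in Athens.
After move 8: Athens -> Seoul. Victor is in Seoul.
After move 9: Seoul -> Athens. Victor is in Athens.
After move 10: Athens -> Seoul. Victor is in Seoul.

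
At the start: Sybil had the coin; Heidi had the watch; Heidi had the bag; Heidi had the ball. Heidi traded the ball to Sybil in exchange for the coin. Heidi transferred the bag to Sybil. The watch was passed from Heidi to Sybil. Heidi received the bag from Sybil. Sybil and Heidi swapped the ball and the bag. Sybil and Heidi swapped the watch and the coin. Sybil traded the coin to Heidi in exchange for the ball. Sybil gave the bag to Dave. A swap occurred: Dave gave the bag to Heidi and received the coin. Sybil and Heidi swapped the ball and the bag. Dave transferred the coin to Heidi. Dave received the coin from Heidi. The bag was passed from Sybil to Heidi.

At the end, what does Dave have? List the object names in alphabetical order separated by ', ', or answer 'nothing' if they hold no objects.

Answer: coin

Derivation:
Tracking all object holders:
Start: coin:Sybil, watch:Heidi, bag:Heidi, ball:Heidi
Event 1 (swap ball<->coin: now ball:Sybil, coin:Heidi). State: coin:Heidi, watch:Heidi, bag:Heidi, ball:Sybil
Event 2 (give bag: Heidi -> Sybil). State: coin:Heidi, watch:Heidi, bag:Sybil, ball:Sybil
Event 3 (give watch: Heidi -> Sybil). State: coin:Heidi, watch:Sybil, bag:Sybil, ball:Sybil
Event 4 (give bag: Sybil -> Heidi). State: coin:Heidi, watch:Sybil, bag:Heidi, ball:Sybil
Event 5 (swap ball<->bag: now ball:Heidi, bag:Sybil). State: coin:Heidi, watch:Sybil, bag:Sybil, ball:Heidi
Event 6 (swap watch<->coin: now watch:Heidi, coin:Sybil). State: coin:Sybil, watch:Heidi, bag:Sybil, ball:Heidi
Event 7 (swap coin<->ball: now coin:Heidi, ball:Sybil). State: coin:Heidi, watch:Heidi, bag:Sybil, ball:Sybil
Event 8 (give bag: Sybil -> Dave). State: coin:Heidi, watch:Heidi, bag:Dave, ball:Sybil
Event 9 (swap bag<->coin: now bag:Heidi, coin:Dave). State: coin:Dave, watch:Heidi, bag:Heidi, ball:Sybil
Event 10 (swap ball<->bag: now ball:Heidi, bag:Sybil). State: coin:Dave, watch:Heidi, bag:Sybil, ball:Heidi
Event 11 (give coin: Dave -> Heidi). State: coin:Heidi, watch:Heidi, bag:Sybil, ball:Heidi
Event 12 (give coin: Heidi -> Dave). State: coin:Dave, watch:Heidi, bag:Sybil, ball:Heidi
Event 13 (give bag: Sybil -> Heidi). State: coin:Dave, watch:Heidi, bag:Heidi, ball:Heidi

Final state: coin:Dave, watch:Heidi, bag:Heidi, ball:Heidi
Dave holds: coin.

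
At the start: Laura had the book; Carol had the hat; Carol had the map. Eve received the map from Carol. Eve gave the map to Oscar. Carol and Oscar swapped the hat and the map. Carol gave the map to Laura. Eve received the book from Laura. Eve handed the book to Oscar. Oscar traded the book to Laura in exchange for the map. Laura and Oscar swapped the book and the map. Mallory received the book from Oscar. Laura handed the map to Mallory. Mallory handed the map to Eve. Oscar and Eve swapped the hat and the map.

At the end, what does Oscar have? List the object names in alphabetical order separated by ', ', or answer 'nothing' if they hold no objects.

Tracking all object holders:
Start: book:Laura, hat:Carol, map:Carol
Event 1 (give map: Carol -> Eve). State: book:Laura, hat:Carol, map:Eve
Event 2 (give map: Eve -> Oscar). State: book:Laura, hat:Carol, map:Oscar
Event 3 (swap hat<->map: now hat:Oscar, map:Carol). State: book:Laura, hat:Oscar, map:Carol
Event 4 (give map: Carol -> Laura). State: book:Laura, hat:Oscar, map:Laura
Event 5 (give book: Laura -> Eve). State: book:Eve, hat:Oscar, map:Laura
Event 6 (give book: Eve -> Oscar). State: book:Oscar, hat:Oscar, map:Laura
Event 7 (swap book<->map: now book:Laura, map:Oscar). State: book:Laura, hat:Oscar, map:Oscar
Event 8 (swap book<->map: now book:Oscar, map:Laura). State: book:Oscar, hat:Oscar, map:Laura
Event 9 (give book: Oscar -> Mallory). State: book:Mallory, hat:Oscar, map:Laura
Event 10 (give map: Laura -> Mallory). State: book:Mallory, hat:Oscar, map:Mallory
Event 11 (give map: Mallory -> Eve). State: book:Mallory, hat:Oscar, map:Eve
Event 12 (swap hat<->map: now hat:Eve, map:Oscar). State: book:Mallory, hat:Eve, map:Oscar

Final state: book:Mallory, hat:Eve, map:Oscar
Oscar holds: map.

Answer: map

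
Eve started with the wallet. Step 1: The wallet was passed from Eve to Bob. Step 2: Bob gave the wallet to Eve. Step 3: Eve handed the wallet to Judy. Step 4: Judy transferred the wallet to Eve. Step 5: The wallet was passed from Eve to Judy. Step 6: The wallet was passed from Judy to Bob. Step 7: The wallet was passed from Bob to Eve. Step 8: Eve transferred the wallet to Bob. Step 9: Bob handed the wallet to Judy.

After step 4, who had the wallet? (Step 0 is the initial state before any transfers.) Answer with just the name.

Tracking the wallet holder through step 4:
After step 0 (start): Eve
After step 1: Bob
After step 2: Eve
After step 3: Judy
After step 4: Eve

At step 4, the holder is Eve.

Answer: Eve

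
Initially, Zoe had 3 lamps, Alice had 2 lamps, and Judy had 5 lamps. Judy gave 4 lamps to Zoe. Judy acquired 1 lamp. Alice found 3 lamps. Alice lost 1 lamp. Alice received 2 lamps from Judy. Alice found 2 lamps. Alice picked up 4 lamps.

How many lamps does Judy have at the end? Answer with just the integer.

Answer: 0

Derivation:
Tracking counts step by step:
Start: Zoe=3, Alice=2, Judy=5
Event 1 (Judy -> Zoe, 4): Judy: 5 -> 1, Zoe: 3 -> 7. State: Zoe=7, Alice=2, Judy=1
Event 2 (Judy +1): Judy: 1 -> 2. State: Zoe=7, Alice=2, Judy=2
Event 3 (Alice +3): Alice: 2 -> 5. State: Zoe=7, Alice=5, Judy=2
Event 4 (Alice -1): Alice: 5 -> 4. State: Zoe=7, Alice=4, Judy=2
Event 5 (Judy -> Alice, 2): Judy: 2 -> 0, Alice: 4 -> 6. State: Zoe=7, Alice=6, Judy=0
Event 6 (Alice +2): Alice: 6 -> 8. State: Zoe=7, Alice=8, Judy=0
Event 7 (Alice +4): Alice: 8 -> 12. State: Zoe=7, Alice=12, Judy=0

Judy's final count: 0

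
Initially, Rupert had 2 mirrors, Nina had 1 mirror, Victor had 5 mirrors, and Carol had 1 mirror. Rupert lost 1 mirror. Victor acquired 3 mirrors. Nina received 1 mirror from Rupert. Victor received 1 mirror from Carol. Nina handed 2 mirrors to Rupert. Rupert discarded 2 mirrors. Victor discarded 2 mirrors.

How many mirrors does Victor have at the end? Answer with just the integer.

Tracking counts step by step:
Start: Rupert=2, Nina=1, Victor=5, Carol=1
Event 1 (Rupert -1): Rupert: 2 -> 1. State: Rupert=1, Nina=1, Victor=5, Carol=1
Event 2 (Victor +3): Victor: 5 -> 8. State: Rupert=1, Nina=1, Victor=8, Carol=1
Event 3 (Rupert -> Nina, 1): Rupert: 1 -> 0, Nina: 1 -> 2. State: Rupert=0, Nina=2, Victor=8, Carol=1
Event 4 (Carol -> Victor, 1): Carol: 1 -> 0, Victor: 8 -> 9. State: Rupert=0, Nina=2, Victor=9, Carol=0
Event 5 (Nina -> Rupert, 2): Nina: 2 -> 0, Rupert: 0 -> 2. State: Rupert=2, Nina=0, Victor=9, Carol=0
Event 6 (Rupert -2): Rupert: 2 -> 0. State: Rupert=0, Nina=0, Victor=9, Carol=0
Event 7 (Victor -2): Victor: 9 -> 7. State: Rupert=0, Nina=0, Victor=7, Carol=0

Victor's final count: 7

Answer: 7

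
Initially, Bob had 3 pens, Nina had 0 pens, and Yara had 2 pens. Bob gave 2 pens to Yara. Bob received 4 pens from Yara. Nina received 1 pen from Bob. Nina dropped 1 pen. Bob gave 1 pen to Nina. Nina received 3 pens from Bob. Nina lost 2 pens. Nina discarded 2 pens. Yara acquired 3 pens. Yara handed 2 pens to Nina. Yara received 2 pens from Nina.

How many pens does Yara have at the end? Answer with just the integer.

Tracking counts step by step:
Start: Bob=3, Nina=0, Yara=2
Event 1 (Bob -> Yara, 2): Bob: 3 -> 1, Yara: 2 -> 4. State: Bob=1, Nina=0, Yara=4
Event 2 (Yara -> Bob, 4): Yara: 4 -> 0, Bob: 1 -> 5. State: Bob=5, Nina=0, Yara=0
Event 3 (Bob -> Nina, 1): Bob: 5 -> 4, Nina: 0 -> 1. State: Bob=4, Nina=1, Yara=0
Event 4 (Nina -1): Nina: 1 -> 0. State: Bob=4, Nina=0, Yara=0
Event 5 (Bob -> Nina, 1): Bob: 4 -> 3, Nina: 0 -> 1. State: Bob=3, Nina=1, Yara=0
Event 6 (Bob -> Nina, 3): Bob: 3 -> 0, Nina: 1 -> 4. State: Bob=0, Nina=4, Yara=0
Event 7 (Nina -2): Nina: 4 -> 2. State: Bob=0, Nina=2, Yara=0
Event 8 (Nina -2): Nina: 2 -> 0. State: Bob=0, Nina=0, Yara=0
Event 9 (Yara +3): Yara: 0 -> 3. State: Bob=0, Nina=0, Yara=3
Event 10 (Yara -> Nina, 2): Yara: 3 -> 1, Nina: 0 -> 2. State: Bob=0, Nina=2, Yara=1
Event 11 (Nina -> Yara, 2): Nina: 2 -> 0, Yara: 1 -> 3. State: Bob=0, Nina=0, Yara=3

Yara's final count: 3

Answer: 3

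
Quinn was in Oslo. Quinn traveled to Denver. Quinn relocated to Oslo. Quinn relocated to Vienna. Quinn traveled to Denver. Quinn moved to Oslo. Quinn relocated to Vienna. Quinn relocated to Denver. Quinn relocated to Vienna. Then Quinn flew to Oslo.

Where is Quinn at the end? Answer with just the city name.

Answer: Oslo

Derivation:
Tracking Quinn's location:
Start: Quinn is in Oslo.
After move 1: Oslo -> Denver. Quinn is in Denver.
After move 2: Denver -> Oslo. Quinn is in Oslo.
After move 3: Oslo -> Vienna. Quinn is in Vienna.
After move 4: Vienna -> Denver. Quinn is in Denver.
After move 5: Denver -> Oslo. Quinn is in Oslo.
After move 6: Oslo -> Vienna. Quinn is in Vienna.
After move 7: Vienna -> Denver. Quinn is in Denver.
After move 8: Denver -> Vienna. Quinn is in Vienna.
After move 9: Vienna -> Oslo. Quinn is in Oslo.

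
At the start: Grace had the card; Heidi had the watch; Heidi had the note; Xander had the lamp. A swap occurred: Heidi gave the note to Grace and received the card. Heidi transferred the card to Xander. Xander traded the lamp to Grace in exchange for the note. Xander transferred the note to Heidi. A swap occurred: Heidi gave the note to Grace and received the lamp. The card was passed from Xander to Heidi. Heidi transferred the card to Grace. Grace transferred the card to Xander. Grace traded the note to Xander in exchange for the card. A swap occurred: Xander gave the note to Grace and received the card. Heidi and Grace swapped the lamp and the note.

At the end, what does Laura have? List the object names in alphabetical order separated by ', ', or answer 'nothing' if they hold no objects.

Tracking all object holders:
Start: card:Grace, watch:Heidi, note:Heidi, lamp:Xander
Event 1 (swap note<->card: now note:Grace, card:Heidi). State: card:Heidi, watch:Heidi, note:Grace, lamp:Xander
Event 2 (give card: Heidi -> Xander). State: card:Xander, watch:Heidi, note:Grace, lamp:Xander
Event 3 (swap lamp<->note: now lamp:Grace, note:Xander). State: card:Xander, watch:Heidi, note:Xander, lamp:Grace
Event 4 (give note: Xander -> Heidi). State: card:Xander, watch:Heidi, note:Heidi, lamp:Grace
Event 5 (swap note<->lamp: now note:Grace, lamp:Heidi). State: card:Xander, watch:Heidi, note:Grace, lamp:Heidi
Event 6 (give card: Xander -> Heidi). State: card:Heidi, watch:Heidi, note:Grace, lamp:Heidi
Event 7 (give card: Heidi -> Grace). State: card:Grace, watch:Heidi, note:Grace, lamp:Heidi
Event 8 (give card: Grace -> Xander). State: card:Xander, watch:Heidi, note:Grace, lamp:Heidi
Event 9 (swap note<->card: now note:Xander, card:Grace). State: card:Grace, watch:Heidi, note:Xander, lamp:Heidi
Event 10 (swap note<->card: now note:Grace, card:Xander). State: card:Xander, watch:Heidi, note:Grace, lamp:Heidi
Event 11 (swap lamp<->note: now lamp:Grace, note:Heidi). State: card:Xander, watch:Heidi, note:Heidi, lamp:Grace

Final state: card:Xander, watch:Heidi, note:Heidi, lamp:Grace
Laura holds: (nothing).

Answer: nothing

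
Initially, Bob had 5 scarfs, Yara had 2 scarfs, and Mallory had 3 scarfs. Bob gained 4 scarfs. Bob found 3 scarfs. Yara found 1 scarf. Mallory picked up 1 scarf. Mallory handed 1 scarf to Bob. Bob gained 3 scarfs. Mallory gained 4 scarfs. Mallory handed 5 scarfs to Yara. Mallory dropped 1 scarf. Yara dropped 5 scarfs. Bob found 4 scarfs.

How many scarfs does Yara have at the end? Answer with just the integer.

Answer: 3

Derivation:
Tracking counts step by step:
Start: Bob=5, Yara=2, Mallory=3
Event 1 (Bob +4): Bob: 5 -> 9. State: Bob=9, Yara=2, Mallory=3
Event 2 (Bob +3): Bob: 9 -> 12. State: Bob=12, Yara=2, Mallory=3
Event 3 (Yara +1): Yara: 2 -> 3. State: Bob=12, Yara=3, Mallory=3
Event 4 (Mallory +1): Mallory: 3 -> 4. State: Bob=12, Yara=3, Mallory=4
Event 5 (Mallory -> Bob, 1): Mallory: 4 -> 3, Bob: 12 -> 13. State: Bob=13, Yara=3, Mallory=3
Event 6 (Bob +3): Bob: 13 -> 16. State: Bob=16, Yara=3, Mallory=3
Event 7 (Mallory +4): Mallory: 3 -> 7. State: Bob=16, Yara=3, Mallory=7
Event 8 (Mallory -> Yara, 5): Mallory: 7 -> 2, Yara: 3 -> 8. State: Bob=16, Yara=8, Mallory=2
Event 9 (Mallory -1): Mallory: 2 -> 1. State: Bob=16, Yara=8, Mallory=1
Event 10 (Yara -5): Yara: 8 -> 3. State: Bob=16, Yara=3, Mallory=1
Event 11 (Bob +4): Bob: 16 -> 20. State: Bob=20, Yara=3, Mallory=1

Yara's final count: 3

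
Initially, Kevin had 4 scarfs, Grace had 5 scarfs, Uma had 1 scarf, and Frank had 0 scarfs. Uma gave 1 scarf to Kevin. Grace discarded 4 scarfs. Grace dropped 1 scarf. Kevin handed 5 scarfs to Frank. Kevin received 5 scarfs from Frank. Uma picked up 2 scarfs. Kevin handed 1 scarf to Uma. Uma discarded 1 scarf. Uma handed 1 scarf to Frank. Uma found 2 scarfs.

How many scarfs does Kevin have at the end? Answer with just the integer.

Answer: 4

Derivation:
Tracking counts step by step:
Start: Kevin=4, Grace=5, Uma=1, Frank=0
Event 1 (Uma -> Kevin, 1): Uma: 1 -> 0, Kevin: 4 -> 5. State: Kevin=5, Grace=5, Uma=0, Frank=0
Event 2 (Grace -4): Grace: 5 -> 1. State: Kevin=5, Grace=1, Uma=0, Frank=0
Event 3 (Grace -1): Grace: 1 -> 0. State: Kevin=5, Grace=0, Uma=0, Frank=0
Event 4 (Kevin -> Frank, 5): Kevin: 5 -> 0, Frank: 0 -> 5. State: Kevin=0, Grace=0, Uma=0, Frank=5
Event 5 (Frank -> Kevin, 5): Frank: 5 -> 0, Kevin: 0 -> 5. State: Kevin=5, Grace=0, Uma=0, Frank=0
Event 6 (Uma +2): Uma: 0 -> 2. State: Kevin=5, Grace=0, Uma=2, Frank=0
Event 7 (Kevin -> Uma, 1): Kevin: 5 -> 4, Uma: 2 -> 3. State: Kevin=4, Grace=0, Uma=3, Frank=0
Event 8 (Uma -1): Uma: 3 -> 2. State: Kevin=4, Grace=0, Uma=2, Frank=0
Event 9 (Uma -> Frank, 1): Uma: 2 -> 1, Frank: 0 -> 1. State: Kevin=4, Grace=0, Uma=1, Frank=1
Event 10 (Uma +2): Uma: 1 -> 3. State: Kevin=4, Grace=0, Uma=3, Frank=1

Kevin's final count: 4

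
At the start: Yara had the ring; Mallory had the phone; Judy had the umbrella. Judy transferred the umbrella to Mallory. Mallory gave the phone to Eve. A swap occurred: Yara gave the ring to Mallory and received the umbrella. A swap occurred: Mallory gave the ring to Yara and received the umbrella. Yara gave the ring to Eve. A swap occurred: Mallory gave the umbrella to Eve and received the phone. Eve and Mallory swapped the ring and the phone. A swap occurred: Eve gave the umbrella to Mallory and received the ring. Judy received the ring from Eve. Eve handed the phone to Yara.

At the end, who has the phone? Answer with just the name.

Answer: Yara

Derivation:
Tracking all object holders:
Start: ring:Yara, phone:Mallory, umbrella:Judy
Event 1 (give umbrella: Judy -> Mallory). State: ring:Yara, phone:Mallory, umbrella:Mallory
Event 2 (give phone: Mallory -> Eve). State: ring:Yara, phone:Eve, umbrella:Mallory
Event 3 (swap ring<->umbrella: now ring:Mallory, umbrella:Yara). State: ring:Mallory, phone:Eve, umbrella:Yara
Event 4 (swap ring<->umbrella: now ring:Yara, umbrella:Mallory). State: ring:Yara, phone:Eve, umbrella:Mallory
Event 5 (give ring: Yara -> Eve). State: ring:Eve, phone:Eve, umbrella:Mallory
Event 6 (swap umbrella<->phone: now umbrella:Eve, phone:Mallory). State: ring:Eve, phone:Mallory, umbrella:Eve
Event 7 (swap ring<->phone: now ring:Mallory, phone:Eve). State: ring:Mallory, phone:Eve, umbrella:Eve
Event 8 (swap umbrella<->ring: now umbrella:Mallory, ring:Eve). State: ring:Eve, phone:Eve, umbrella:Mallory
Event 9 (give ring: Eve -> Judy). State: ring:Judy, phone:Eve, umbrella:Mallory
Event 10 (give phone: Eve -> Yara). State: ring:Judy, phone:Yara, umbrella:Mallory

Final state: ring:Judy, phone:Yara, umbrella:Mallory
The phone is held by Yara.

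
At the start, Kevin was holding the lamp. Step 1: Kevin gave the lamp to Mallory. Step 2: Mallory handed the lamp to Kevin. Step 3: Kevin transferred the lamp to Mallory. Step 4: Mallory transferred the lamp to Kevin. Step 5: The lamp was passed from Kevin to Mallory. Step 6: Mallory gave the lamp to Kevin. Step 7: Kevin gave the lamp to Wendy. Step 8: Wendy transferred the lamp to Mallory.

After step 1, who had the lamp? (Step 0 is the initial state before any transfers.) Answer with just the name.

Tracking the lamp holder through step 1:
After step 0 (start): Kevin
After step 1: Mallory

At step 1, the holder is Mallory.

Answer: Mallory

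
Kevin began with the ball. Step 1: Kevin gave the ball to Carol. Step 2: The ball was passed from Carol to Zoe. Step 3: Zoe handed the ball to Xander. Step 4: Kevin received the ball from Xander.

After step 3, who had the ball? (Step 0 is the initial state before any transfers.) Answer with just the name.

Answer: Xander

Derivation:
Tracking the ball holder through step 3:
After step 0 (start): Kevin
After step 1: Carol
After step 2: Zoe
After step 3: Xander

At step 3, the holder is Xander.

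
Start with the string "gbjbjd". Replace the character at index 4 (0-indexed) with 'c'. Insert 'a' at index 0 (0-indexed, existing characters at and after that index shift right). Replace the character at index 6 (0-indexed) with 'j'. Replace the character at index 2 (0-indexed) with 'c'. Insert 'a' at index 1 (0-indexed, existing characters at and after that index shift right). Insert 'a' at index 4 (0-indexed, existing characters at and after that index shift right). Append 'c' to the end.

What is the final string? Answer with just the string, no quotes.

Answer: aagcajbcjc

Derivation:
Applying each edit step by step:
Start: "gbjbjd"
Op 1 (replace idx 4: 'j' -> 'c'): "gbjbjd" -> "gbjbcd"
Op 2 (insert 'a' at idx 0): "gbjbcd" -> "agbjbcd"
Op 3 (replace idx 6: 'd' -> 'j'): "agbjbcd" -> "agbjbcj"
Op 4 (replace idx 2: 'b' -> 'c'): "agbjbcj" -> "agcjbcj"
Op 5 (insert 'a' at idx 1): "agcjbcj" -> "aagcjbcj"
Op 6 (insert 'a' at idx 4): "aagcjbcj" -> "aagcajbcj"
Op 7 (append 'c'): "aagcajbcj" -> "aagcajbcjc"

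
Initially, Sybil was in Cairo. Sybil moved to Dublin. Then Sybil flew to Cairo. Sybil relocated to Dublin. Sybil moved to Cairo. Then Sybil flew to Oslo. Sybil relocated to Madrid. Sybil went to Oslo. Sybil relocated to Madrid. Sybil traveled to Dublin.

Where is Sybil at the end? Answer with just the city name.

Tracking Sybil's location:
Start: Sybil is in Cairo.
After move 1: Cairo -> Dublin. Sybil is in Dublin.
After move 2: Dublin -> Cairo. Sybil is in Cairo.
After move 3: Cairo -> Dublin. Sybil is in Dublin.
After move 4: Dublin -> Cairo. Sybil is in Cairo.
After move 5: Cairo -> Oslo. Sybil is in Oslo.
After move 6: Oslo -> Madrid. Sybil is in Madrid.
After move 7: Madrid -> Oslo. Sybil is in Oslo.
After move 8: Oslo -> Madrid. Sybil is in Madrid.
After move 9: Madrid -> Dublin. Sybil is in Dublin.

Answer: Dublin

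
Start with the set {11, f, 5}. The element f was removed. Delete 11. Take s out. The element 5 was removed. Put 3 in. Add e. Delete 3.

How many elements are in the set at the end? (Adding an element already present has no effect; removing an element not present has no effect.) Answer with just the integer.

Tracking the set through each operation:
Start: {11, 5, f}
Event 1 (remove f): removed. Set: {11, 5}
Event 2 (remove 11): removed. Set: {5}
Event 3 (remove s): not present, no change. Set: {5}
Event 4 (remove 5): removed. Set: {}
Event 5 (add 3): added. Set: {3}
Event 6 (add e): added. Set: {3, e}
Event 7 (remove 3): removed. Set: {e}

Final set: {e} (size 1)

Answer: 1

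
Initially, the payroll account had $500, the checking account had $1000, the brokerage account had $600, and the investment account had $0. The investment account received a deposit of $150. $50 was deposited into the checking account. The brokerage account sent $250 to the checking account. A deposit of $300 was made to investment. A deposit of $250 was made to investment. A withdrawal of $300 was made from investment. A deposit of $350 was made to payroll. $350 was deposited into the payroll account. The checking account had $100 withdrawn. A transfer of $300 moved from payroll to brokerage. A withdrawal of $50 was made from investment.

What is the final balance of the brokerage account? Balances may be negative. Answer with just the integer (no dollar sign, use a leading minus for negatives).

Answer: 650

Derivation:
Tracking account balances step by step:
Start: payroll=500, checking=1000, brokerage=600, investment=0
Event 1 (deposit 150 to investment): investment: 0 + 150 = 150. Balances: payroll=500, checking=1000, brokerage=600, investment=150
Event 2 (deposit 50 to checking): checking: 1000 + 50 = 1050. Balances: payroll=500, checking=1050, brokerage=600, investment=150
Event 3 (transfer 250 brokerage -> checking): brokerage: 600 - 250 = 350, checking: 1050 + 250 = 1300. Balances: payroll=500, checking=1300, brokerage=350, investment=150
Event 4 (deposit 300 to investment): investment: 150 + 300 = 450. Balances: payroll=500, checking=1300, brokerage=350, investment=450
Event 5 (deposit 250 to investment): investment: 450 + 250 = 700. Balances: payroll=500, checking=1300, brokerage=350, investment=700
Event 6 (withdraw 300 from investment): investment: 700 - 300 = 400. Balances: payroll=500, checking=1300, brokerage=350, investment=400
Event 7 (deposit 350 to payroll): payroll: 500 + 350 = 850. Balances: payroll=850, checking=1300, brokerage=350, investment=400
Event 8 (deposit 350 to payroll): payroll: 850 + 350 = 1200. Balances: payroll=1200, checking=1300, brokerage=350, investment=400
Event 9 (withdraw 100 from checking): checking: 1300 - 100 = 1200. Balances: payroll=1200, checking=1200, brokerage=350, investment=400
Event 10 (transfer 300 payroll -> brokerage): payroll: 1200 - 300 = 900, brokerage: 350 + 300 = 650. Balances: payroll=900, checking=1200, brokerage=650, investment=400
Event 11 (withdraw 50 from investment): investment: 400 - 50 = 350. Balances: payroll=900, checking=1200, brokerage=650, investment=350

Final balance of brokerage: 650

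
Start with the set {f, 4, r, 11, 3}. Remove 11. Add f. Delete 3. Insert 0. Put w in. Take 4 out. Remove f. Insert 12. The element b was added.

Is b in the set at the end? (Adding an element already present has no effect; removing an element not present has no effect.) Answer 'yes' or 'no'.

Tracking the set through each operation:
Start: {11, 3, 4, f, r}
Event 1 (remove 11): removed. Set: {3, 4, f, r}
Event 2 (add f): already present, no change. Set: {3, 4, f, r}
Event 3 (remove 3): removed. Set: {4, f, r}
Event 4 (add 0): added. Set: {0, 4, f, r}
Event 5 (add w): added. Set: {0, 4, f, r, w}
Event 6 (remove 4): removed. Set: {0, f, r, w}
Event 7 (remove f): removed. Set: {0, r, w}
Event 8 (add 12): added. Set: {0, 12, r, w}
Event 9 (add b): added. Set: {0, 12, b, r, w}

Final set: {0, 12, b, r, w} (size 5)
b is in the final set.

Answer: yes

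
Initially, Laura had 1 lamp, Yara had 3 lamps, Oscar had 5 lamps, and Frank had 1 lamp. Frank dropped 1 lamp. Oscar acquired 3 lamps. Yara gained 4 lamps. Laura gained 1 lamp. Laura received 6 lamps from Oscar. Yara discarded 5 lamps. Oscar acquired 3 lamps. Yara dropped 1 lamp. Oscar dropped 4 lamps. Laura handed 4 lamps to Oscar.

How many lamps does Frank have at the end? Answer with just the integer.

Tracking counts step by step:
Start: Laura=1, Yara=3, Oscar=5, Frank=1
Event 1 (Frank -1): Frank: 1 -> 0. State: Laura=1, Yara=3, Oscar=5, Frank=0
Event 2 (Oscar +3): Oscar: 5 -> 8. State: Laura=1, Yara=3, Oscar=8, Frank=0
Event 3 (Yara +4): Yara: 3 -> 7. State: Laura=1, Yara=7, Oscar=8, Frank=0
Event 4 (Laura +1): Laura: 1 -> 2. State: Laura=2, Yara=7, Oscar=8, Frank=0
Event 5 (Oscar -> Laura, 6): Oscar: 8 -> 2, Laura: 2 -> 8. State: Laura=8, Yara=7, Oscar=2, Frank=0
Event 6 (Yara -5): Yara: 7 -> 2. State: Laura=8, Yara=2, Oscar=2, Frank=0
Event 7 (Oscar +3): Oscar: 2 -> 5. State: Laura=8, Yara=2, Oscar=5, Frank=0
Event 8 (Yara -1): Yara: 2 -> 1. State: Laura=8, Yara=1, Oscar=5, Frank=0
Event 9 (Oscar -4): Oscar: 5 -> 1. State: Laura=8, Yara=1, Oscar=1, Frank=0
Event 10 (Laura -> Oscar, 4): Laura: 8 -> 4, Oscar: 1 -> 5. State: Laura=4, Yara=1, Oscar=5, Frank=0

Frank's final count: 0

Answer: 0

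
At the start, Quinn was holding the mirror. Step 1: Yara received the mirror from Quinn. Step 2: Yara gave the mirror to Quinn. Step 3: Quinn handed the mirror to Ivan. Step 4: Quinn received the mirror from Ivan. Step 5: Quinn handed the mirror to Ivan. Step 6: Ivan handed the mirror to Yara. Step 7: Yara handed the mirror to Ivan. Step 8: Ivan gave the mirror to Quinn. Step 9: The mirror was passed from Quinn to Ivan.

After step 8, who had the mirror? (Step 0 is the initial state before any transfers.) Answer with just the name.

Answer: Quinn

Derivation:
Tracking the mirror holder through step 8:
After step 0 (start): Quinn
After step 1: Yara
After step 2: Quinn
After step 3: Ivan
After step 4: Quinn
After step 5: Ivan
After step 6: Yara
After step 7: Ivan
After step 8: Quinn

At step 8, the holder is Quinn.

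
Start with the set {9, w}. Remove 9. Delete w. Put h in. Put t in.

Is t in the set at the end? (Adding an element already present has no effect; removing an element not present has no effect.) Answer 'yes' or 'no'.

Answer: yes

Derivation:
Tracking the set through each operation:
Start: {9, w}
Event 1 (remove 9): removed. Set: {w}
Event 2 (remove w): removed. Set: {}
Event 3 (add h): added. Set: {h}
Event 4 (add t): added. Set: {h, t}

Final set: {h, t} (size 2)
t is in the final set.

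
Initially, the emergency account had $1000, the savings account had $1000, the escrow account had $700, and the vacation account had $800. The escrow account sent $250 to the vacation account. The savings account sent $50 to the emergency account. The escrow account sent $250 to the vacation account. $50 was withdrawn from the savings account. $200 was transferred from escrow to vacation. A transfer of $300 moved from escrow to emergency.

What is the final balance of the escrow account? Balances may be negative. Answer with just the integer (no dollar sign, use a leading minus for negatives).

Answer: -300

Derivation:
Tracking account balances step by step:
Start: emergency=1000, savings=1000, escrow=700, vacation=800
Event 1 (transfer 250 escrow -> vacation): escrow: 700 - 250 = 450, vacation: 800 + 250 = 1050. Balances: emergency=1000, savings=1000, escrow=450, vacation=1050
Event 2 (transfer 50 savings -> emergency): savings: 1000 - 50 = 950, emergency: 1000 + 50 = 1050. Balances: emergency=1050, savings=950, escrow=450, vacation=1050
Event 3 (transfer 250 escrow -> vacation): escrow: 450 - 250 = 200, vacation: 1050 + 250 = 1300. Balances: emergency=1050, savings=950, escrow=200, vacation=1300
Event 4 (withdraw 50 from savings): savings: 950 - 50 = 900. Balances: emergency=1050, savings=900, escrow=200, vacation=1300
Event 5 (transfer 200 escrow -> vacation): escrow: 200 - 200 = 0, vacation: 1300 + 200 = 1500. Balances: emergency=1050, savings=900, escrow=0, vacation=1500
Event 6 (transfer 300 escrow -> emergency): escrow: 0 - 300 = -300, emergency: 1050 + 300 = 1350. Balances: emergency=1350, savings=900, escrow=-300, vacation=1500

Final balance of escrow: -300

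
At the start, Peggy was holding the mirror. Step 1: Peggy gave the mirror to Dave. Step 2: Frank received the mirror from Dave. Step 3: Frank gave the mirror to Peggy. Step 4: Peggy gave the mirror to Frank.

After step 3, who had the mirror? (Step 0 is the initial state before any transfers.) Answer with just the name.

Tracking the mirror holder through step 3:
After step 0 (start): Peggy
After step 1: Dave
After step 2: Frank
After step 3: Peggy

At step 3, the holder is Peggy.

Answer: Peggy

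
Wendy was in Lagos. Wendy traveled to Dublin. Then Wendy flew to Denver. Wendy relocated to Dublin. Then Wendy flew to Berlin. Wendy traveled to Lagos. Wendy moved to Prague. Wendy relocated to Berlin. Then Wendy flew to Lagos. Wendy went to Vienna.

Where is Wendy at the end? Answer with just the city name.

Answer: Vienna

Derivation:
Tracking Wendy's location:
Start: Wendy is in Lagos.
After move 1: Lagos -> Dublin. Wendy is in Dublin.
After move 2: Dublin -> Denver. Wendy is in Denver.
After move 3: Denver -> Dublin. Wendy is in Dublin.
After move 4: Dublin -> Berlin. Wendy is in Berlin.
After move 5: Berlin -> Lagos. Wendy is in Lagos.
After move 6: Lagos -> Prague. Wendy is in Prague.
After move 7: Prague -> Berlin. Wendy is in Berlin.
After move 8: Berlin -> Lagos. Wendy is in Lagos.
After move 9: Lagos -> Vienna. Wendy is in Vienna.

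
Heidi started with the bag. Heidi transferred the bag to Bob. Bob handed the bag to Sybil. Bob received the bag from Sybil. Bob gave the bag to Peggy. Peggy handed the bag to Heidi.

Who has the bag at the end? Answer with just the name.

Answer: Heidi

Derivation:
Tracking the bag through each event:
Start: Heidi has the bag.
After event 1: Bob has the bag.
After event 2: Sybil has the bag.
After event 3: Bob has the bag.
After event 4: Peggy has the bag.
After event 5: Heidi has the bag.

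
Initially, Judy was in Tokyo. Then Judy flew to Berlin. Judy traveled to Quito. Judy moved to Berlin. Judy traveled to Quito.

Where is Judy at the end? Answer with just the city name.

Tracking Judy's location:
Start: Judy is in Tokyo.
After move 1: Tokyo -> Berlin. Judy is in Berlin.
After move 2: Berlin -> Quito. Judy is in Quito.
After move 3: Quito -> Berlin. Judy is in Berlin.
After move 4: Berlin -> Quito. Judy is in Quito.

Answer: Quito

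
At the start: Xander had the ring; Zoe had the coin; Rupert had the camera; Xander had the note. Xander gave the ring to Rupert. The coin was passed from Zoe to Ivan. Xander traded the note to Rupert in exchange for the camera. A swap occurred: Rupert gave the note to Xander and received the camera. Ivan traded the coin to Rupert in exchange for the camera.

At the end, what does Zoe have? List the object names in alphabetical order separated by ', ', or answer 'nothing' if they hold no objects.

Answer: nothing

Derivation:
Tracking all object holders:
Start: ring:Xander, coin:Zoe, camera:Rupert, note:Xander
Event 1 (give ring: Xander -> Rupert). State: ring:Rupert, coin:Zoe, camera:Rupert, note:Xander
Event 2 (give coin: Zoe -> Ivan). State: ring:Rupert, coin:Ivan, camera:Rupert, note:Xander
Event 3 (swap note<->camera: now note:Rupert, camera:Xander). State: ring:Rupert, coin:Ivan, camera:Xander, note:Rupert
Event 4 (swap note<->camera: now note:Xander, camera:Rupert). State: ring:Rupert, coin:Ivan, camera:Rupert, note:Xander
Event 5 (swap coin<->camera: now coin:Rupert, camera:Ivan). State: ring:Rupert, coin:Rupert, camera:Ivan, note:Xander

Final state: ring:Rupert, coin:Rupert, camera:Ivan, note:Xander
Zoe holds: (nothing).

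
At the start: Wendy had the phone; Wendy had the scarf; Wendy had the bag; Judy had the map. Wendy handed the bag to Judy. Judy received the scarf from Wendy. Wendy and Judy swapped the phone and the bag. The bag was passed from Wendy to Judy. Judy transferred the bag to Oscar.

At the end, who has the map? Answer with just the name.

Tracking all object holders:
Start: phone:Wendy, scarf:Wendy, bag:Wendy, map:Judy
Event 1 (give bag: Wendy -> Judy). State: phone:Wendy, scarf:Wendy, bag:Judy, map:Judy
Event 2 (give scarf: Wendy -> Judy). State: phone:Wendy, scarf:Judy, bag:Judy, map:Judy
Event 3 (swap phone<->bag: now phone:Judy, bag:Wendy). State: phone:Judy, scarf:Judy, bag:Wendy, map:Judy
Event 4 (give bag: Wendy -> Judy). State: phone:Judy, scarf:Judy, bag:Judy, map:Judy
Event 5 (give bag: Judy -> Oscar). State: phone:Judy, scarf:Judy, bag:Oscar, map:Judy

Final state: phone:Judy, scarf:Judy, bag:Oscar, map:Judy
The map is held by Judy.

Answer: Judy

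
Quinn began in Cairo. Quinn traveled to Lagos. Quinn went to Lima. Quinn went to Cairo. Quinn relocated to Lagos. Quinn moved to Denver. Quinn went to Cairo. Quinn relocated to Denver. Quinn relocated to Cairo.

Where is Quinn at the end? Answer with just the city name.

Answer: Cairo

Derivation:
Tracking Quinn's location:
Start: Quinn is in Cairo.
After move 1: Cairo -> Lagos. Quinn is in Lagos.
After move 2: Lagos -> Lima. Quinn is in Lima.
After move 3: Lima -> Cairo. Quinn is in Cairo.
After move 4: Cairo -> Lagos. Quinn is in Lagos.
After move 5: Lagos -> Denver. Quinn is in Denver.
After move 6: Denver -> Cairo. Quinn is in Cairo.
After move 7: Cairo -> Denver. Quinn is in Denver.
After move 8: Denver -> Cairo. Quinn is in Cairo.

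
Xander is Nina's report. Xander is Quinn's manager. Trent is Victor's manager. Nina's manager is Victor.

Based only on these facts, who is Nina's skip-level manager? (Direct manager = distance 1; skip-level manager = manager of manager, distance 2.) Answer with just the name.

Reconstructing the manager chain from the given facts:
  Trent -> Victor -> Nina -> Xander -> Quinn
(each arrow means 'manager of the next')
Positions in the chain (0 = top):
  position of Trent: 0
  position of Victor: 1
  position of Nina: 2
  position of Xander: 3
  position of Quinn: 4

Nina is at position 2; the skip-level manager is 2 steps up the chain, i.e. position 0: Trent.

Answer: Trent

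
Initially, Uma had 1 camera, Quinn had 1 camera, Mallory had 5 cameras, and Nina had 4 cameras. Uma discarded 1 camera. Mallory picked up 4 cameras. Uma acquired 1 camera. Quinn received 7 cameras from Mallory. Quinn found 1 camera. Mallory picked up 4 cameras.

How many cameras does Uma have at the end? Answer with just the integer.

Answer: 1

Derivation:
Tracking counts step by step:
Start: Uma=1, Quinn=1, Mallory=5, Nina=4
Event 1 (Uma -1): Uma: 1 -> 0. State: Uma=0, Quinn=1, Mallory=5, Nina=4
Event 2 (Mallory +4): Mallory: 5 -> 9. State: Uma=0, Quinn=1, Mallory=9, Nina=4
Event 3 (Uma +1): Uma: 0 -> 1. State: Uma=1, Quinn=1, Mallory=9, Nina=4
Event 4 (Mallory -> Quinn, 7): Mallory: 9 -> 2, Quinn: 1 -> 8. State: Uma=1, Quinn=8, Mallory=2, Nina=4
Event 5 (Quinn +1): Quinn: 8 -> 9. State: Uma=1, Quinn=9, Mallory=2, Nina=4
Event 6 (Mallory +4): Mallory: 2 -> 6. State: Uma=1, Quinn=9, Mallory=6, Nina=4

Uma's final count: 1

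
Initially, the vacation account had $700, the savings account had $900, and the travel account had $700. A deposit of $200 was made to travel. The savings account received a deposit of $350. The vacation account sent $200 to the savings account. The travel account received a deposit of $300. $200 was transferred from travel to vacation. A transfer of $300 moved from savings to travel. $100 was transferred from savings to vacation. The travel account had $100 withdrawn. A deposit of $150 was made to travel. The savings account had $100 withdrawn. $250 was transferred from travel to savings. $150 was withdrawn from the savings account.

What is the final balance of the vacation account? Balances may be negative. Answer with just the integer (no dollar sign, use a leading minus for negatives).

Answer: 800

Derivation:
Tracking account balances step by step:
Start: vacation=700, savings=900, travel=700
Event 1 (deposit 200 to travel): travel: 700 + 200 = 900. Balances: vacation=700, savings=900, travel=900
Event 2 (deposit 350 to savings): savings: 900 + 350 = 1250. Balances: vacation=700, savings=1250, travel=900
Event 3 (transfer 200 vacation -> savings): vacation: 700 - 200 = 500, savings: 1250 + 200 = 1450. Balances: vacation=500, savings=1450, travel=900
Event 4 (deposit 300 to travel): travel: 900 + 300 = 1200. Balances: vacation=500, savings=1450, travel=1200
Event 5 (transfer 200 travel -> vacation): travel: 1200 - 200 = 1000, vacation: 500 + 200 = 700. Balances: vacation=700, savings=1450, travel=1000
Event 6 (transfer 300 savings -> travel): savings: 1450 - 300 = 1150, travel: 1000 + 300 = 1300. Balances: vacation=700, savings=1150, travel=1300
Event 7 (transfer 100 savings -> vacation): savings: 1150 - 100 = 1050, vacation: 700 + 100 = 800. Balances: vacation=800, savings=1050, travel=1300
Event 8 (withdraw 100 from travel): travel: 1300 - 100 = 1200. Balances: vacation=800, savings=1050, travel=1200
Event 9 (deposit 150 to travel): travel: 1200 + 150 = 1350. Balances: vacation=800, savings=1050, travel=1350
Event 10 (withdraw 100 from savings): savings: 1050 - 100 = 950. Balances: vacation=800, savings=950, travel=1350
Event 11 (transfer 250 travel -> savings): travel: 1350 - 250 = 1100, savings: 950 + 250 = 1200. Balances: vacation=800, savings=1200, travel=1100
Event 12 (withdraw 150 from savings): savings: 1200 - 150 = 1050. Balances: vacation=800, savings=1050, travel=1100

Final balance of vacation: 800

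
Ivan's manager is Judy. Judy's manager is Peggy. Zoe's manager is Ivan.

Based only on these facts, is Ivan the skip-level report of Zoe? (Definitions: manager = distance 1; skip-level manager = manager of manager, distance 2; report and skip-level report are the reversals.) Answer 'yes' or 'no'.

Reconstructing the manager chain from the given facts:
  Peggy -> Judy -> Ivan -> Zoe
(each arrow means 'manager of the next')
Positions in the chain (0 = top):
  position of Peggy: 0
  position of Judy: 1
  position of Ivan: 2
  position of Zoe: 3

Ivan is at position 2, Zoe is at position 3; signed distance (j - i) = 1.
'skip-level report' requires j - i = -2. Actual distance is 1, so the relation does NOT hold.

Answer: no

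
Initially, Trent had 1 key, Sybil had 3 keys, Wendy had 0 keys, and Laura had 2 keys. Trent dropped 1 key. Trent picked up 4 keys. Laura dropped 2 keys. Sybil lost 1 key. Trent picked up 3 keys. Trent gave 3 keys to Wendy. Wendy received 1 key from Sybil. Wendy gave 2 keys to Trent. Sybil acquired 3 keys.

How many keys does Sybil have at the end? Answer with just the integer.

Answer: 4

Derivation:
Tracking counts step by step:
Start: Trent=1, Sybil=3, Wendy=0, Laura=2
Event 1 (Trent -1): Trent: 1 -> 0. State: Trent=0, Sybil=3, Wendy=0, Laura=2
Event 2 (Trent +4): Trent: 0 -> 4. State: Trent=4, Sybil=3, Wendy=0, Laura=2
Event 3 (Laura -2): Laura: 2 -> 0. State: Trent=4, Sybil=3, Wendy=0, Laura=0
Event 4 (Sybil -1): Sybil: 3 -> 2. State: Trent=4, Sybil=2, Wendy=0, Laura=0
Event 5 (Trent +3): Trent: 4 -> 7. State: Trent=7, Sybil=2, Wendy=0, Laura=0
Event 6 (Trent -> Wendy, 3): Trent: 7 -> 4, Wendy: 0 -> 3. State: Trent=4, Sybil=2, Wendy=3, Laura=0
Event 7 (Sybil -> Wendy, 1): Sybil: 2 -> 1, Wendy: 3 -> 4. State: Trent=4, Sybil=1, Wendy=4, Laura=0
Event 8 (Wendy -> Trent, 2): Wendy: 4 -> 2, Trent: 4 -> 6. State: Trent=6, Sybil=1, Wendy=2, Laura=0
Event 9 (Sybil +3): Sybil: 1 -> 4. State: Trent=6, Sybil=4, Wendy=2, Laura=0

Sybil's final count: 4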